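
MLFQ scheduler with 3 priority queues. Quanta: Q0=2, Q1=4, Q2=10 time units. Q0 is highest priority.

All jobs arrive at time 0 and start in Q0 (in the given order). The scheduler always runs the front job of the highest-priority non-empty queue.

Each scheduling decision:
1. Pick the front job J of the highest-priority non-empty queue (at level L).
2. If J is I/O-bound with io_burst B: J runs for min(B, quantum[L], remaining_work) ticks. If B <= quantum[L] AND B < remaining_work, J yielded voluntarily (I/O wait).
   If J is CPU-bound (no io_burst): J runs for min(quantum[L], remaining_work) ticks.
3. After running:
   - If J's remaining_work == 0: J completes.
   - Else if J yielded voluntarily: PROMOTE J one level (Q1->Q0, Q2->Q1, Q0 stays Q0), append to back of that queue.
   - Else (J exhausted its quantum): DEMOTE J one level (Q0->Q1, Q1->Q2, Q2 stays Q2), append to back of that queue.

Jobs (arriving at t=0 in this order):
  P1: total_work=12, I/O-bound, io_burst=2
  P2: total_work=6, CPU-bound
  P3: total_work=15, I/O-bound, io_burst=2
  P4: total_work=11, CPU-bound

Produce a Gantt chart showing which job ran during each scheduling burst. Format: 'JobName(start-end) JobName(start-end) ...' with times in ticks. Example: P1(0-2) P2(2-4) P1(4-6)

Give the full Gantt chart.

Answer: P1(0-2) P2(2-4) P3(4-6) P4(6-8) P1(8-10) P3(10-12) P1(12-14) P3(14-16) P1(16-18) P3(18-20) P1(20-22) P3(22-24) P1(24-26) P3(26-28) P3(28-30) P3(30-31) P2(31-35) P4(35-39) P4(39-44)

Derivation:
t=0-2: P1@Q0 runs 2, rem=10, I/O yield, promote→Q0. Q0=[P2,P3,P4,P1] Q1=[] Q2=[]
t=2-4: P2@Q0 runs 2, rem=4, quantum used, demote→Q1. Q0=[P3,P4,P1] Q1=[P2] Q2=[]
t=4-6: P3@Q0 runs 2, rem=13, I/O yield, promote→Q0. Q0=[P4,P1,P3] Q1=[P2] Q2=[]
t=6-8: P4@Q0 runs 2, rem=9, quantum used, demote→Q1. Q0=[P1,P3] Q1=[P2,P4] Q2=[]
t=8-10: P1@Q0 runs 2, rem=8, I/O yield, promote→Q0. Q0=[P3,P1] Q1=[P2,P4] Q2=[]
t=10-12: P3@Q0 runs 2, rem=11, I/O yield, promote→Q0. Q0=[P1,P3] Q1=[P2,P4] Q2=[]
t=12-14: P1@Q0 runs 2, rem=6, I/O yield, promote→Q0. Q0=[P3,P1] Q1=[P2,P4] Q2=[]
t=14-16: P3@Q0 runs 2, rem=9, I/O yield, promote→Q0. Q0=[P1,P3] Q1=[P2,P4] Q2=[]
t=16-18: P1@Q0 runs 2, rem=4, I/O yield, promote→Q0. Q0=[P3,P1] Q1=[P2,P4] Q2=[]
t=18-20: P3@Q0 runs 2, rem=7, I/O yield, promote→Q0. Q0=[P1,P3] Q1=[P2,P4] Q2=[]
t=20-22: P1@Q0 runs 2, rem=2, I/O yield, promote→Q0. Q0=[P3,P1] Q1=[P2,P4] Q2=[]
t=22-24: P3@Q0 runs 2, rem=5, I/O yield, promote→Q0. Q0=[P1,P3] Q1=[P2,P4] Q2=[]
t=24-26: P1@Q0 runs 2, rem=0, completes. Q0=[P3] Q1=[P2,P4] Q2=[]
t=26-28: P3@Q0 runs 2, rem=3, I/O yield, promote→Q0. Q0=[P3] Q1=[P2,P4] Q2=[]
t=28-30: P3@Q0 runs 2, rem=1, I/O yield, promote→Q0. Q0=[P3] Q1=[P2,P4] Q2=[]
t=30-31: P3@Q0 runs 1, rem=0, completes. Q0=[] Q1=[P2,P4] Q2=[]
t=31-35: P2@Q1 runs 4, rem=0, completes. Q0=[] Q1=[P4] Q2=[]
t=35-39: P4@Q1 runs 4, rem=5, quantum used, demote→Q2. Q0=[] Q1=[] Q2=[P4]
t=39-44: P4@Q2 runs 5, rem=0, completes. Q0=[] Q1=[] Q2=[]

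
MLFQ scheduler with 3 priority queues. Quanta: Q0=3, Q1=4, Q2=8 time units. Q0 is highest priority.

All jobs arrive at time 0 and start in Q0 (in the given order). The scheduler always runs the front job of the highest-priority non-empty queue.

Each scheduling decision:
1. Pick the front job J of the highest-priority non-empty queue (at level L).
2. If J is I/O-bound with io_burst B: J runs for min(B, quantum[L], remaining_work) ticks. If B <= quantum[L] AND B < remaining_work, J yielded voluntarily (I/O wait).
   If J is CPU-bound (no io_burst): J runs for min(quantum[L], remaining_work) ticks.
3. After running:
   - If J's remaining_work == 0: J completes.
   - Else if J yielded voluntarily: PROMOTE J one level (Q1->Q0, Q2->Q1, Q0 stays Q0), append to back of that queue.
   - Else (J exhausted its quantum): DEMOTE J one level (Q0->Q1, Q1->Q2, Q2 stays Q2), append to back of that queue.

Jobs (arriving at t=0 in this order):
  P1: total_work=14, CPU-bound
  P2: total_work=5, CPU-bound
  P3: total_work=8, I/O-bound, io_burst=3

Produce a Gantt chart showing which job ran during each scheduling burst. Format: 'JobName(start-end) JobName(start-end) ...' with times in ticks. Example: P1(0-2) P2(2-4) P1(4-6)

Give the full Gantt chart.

t=0-3: P1@Q0 runs 3, rem=11, quantum used, demote→Q1. Q0=[P2,P3] Q1=[P1] Q2=[]
t=3-6: P2@Q0 runs 3, rem=2, quantum used, demote→Q1. Q0=[P3] Q1=[P1,P2] Q2=[]
t=6-9: P3@Q0 runs 3, rem=5, I/O yield, promote→Q0. Q0=[P3] Q1=[P1,P2] Q2=[]
t=9-12: P3@Q0 runs 3, rem=2, I/O yield, promote→Q0. Q0=[P3] Q1=[P1,P2] Q2=[]
t=12-14: P3@Q0 runs 2, rem=0, completes. Q0=[] Q1=[P1,P2] Q2=[]
t=14-18: P1@Q1 runs 4, rem=7, quantum used, demote→Q2. Q0=[] Q1=[P2] Q2=[P1]
t=18-20: P2@Q1 runs 2, rem=0, completes. Q0=[] Q1=[] Q2=[P1]
t=20-27: P1@Q2 runs 7, rem=0, completes. Q0=[] Q1=[] Q2=[]

Answer: P1(0-3) P2(3-6) P3(6-9) P3(9-12) P3(12-14) P1(14-18) P2(18-20) P1(20-27)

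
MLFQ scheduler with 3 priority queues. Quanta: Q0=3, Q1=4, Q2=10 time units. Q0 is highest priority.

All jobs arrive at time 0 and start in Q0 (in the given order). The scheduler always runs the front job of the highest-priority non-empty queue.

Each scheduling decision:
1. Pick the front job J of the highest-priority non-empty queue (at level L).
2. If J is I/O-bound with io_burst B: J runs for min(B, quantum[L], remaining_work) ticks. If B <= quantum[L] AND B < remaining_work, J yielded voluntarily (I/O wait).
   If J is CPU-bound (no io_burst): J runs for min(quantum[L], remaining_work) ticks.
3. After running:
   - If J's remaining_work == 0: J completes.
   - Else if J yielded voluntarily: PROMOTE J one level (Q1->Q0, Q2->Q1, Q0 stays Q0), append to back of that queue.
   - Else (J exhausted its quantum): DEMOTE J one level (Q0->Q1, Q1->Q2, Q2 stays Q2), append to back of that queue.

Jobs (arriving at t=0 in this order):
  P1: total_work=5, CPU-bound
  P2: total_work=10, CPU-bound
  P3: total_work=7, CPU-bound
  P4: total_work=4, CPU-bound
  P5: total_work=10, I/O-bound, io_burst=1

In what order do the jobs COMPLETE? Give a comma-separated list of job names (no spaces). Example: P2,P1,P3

Answer: P5,P1,P3,P4,P2

Derivation:
t=0-3: P1@Q0 runs 3, rem=2, quantum used, demote→Q1. Q0=[P2,P3,P4,P5] Q1=[P1] Q2=[]
t=3-6: P2@Q0 runs 3, rem=7, quantum used, demote→Q1. Q0=[P3,P4,P5] Q1=[P1,P2] Q2=[]
t=6-9: P3@Q0 runs 3, rem=4, quantum used, demote→Q1. Q0=[P4,P5] Q1=[P1,P2,P3] Q2=[]
t=9-12: P4@Q0 runs 3, rem=1, quantum used, demote→Q1. Q0=[P5] Q1=[P1,P2,P3,P4] Q2=[]
t=12-13: P5@Q0 runs 1, rem=9, I/O yield, promote→Q0. Q0=[P5] Q1=[P1,P2,P3,P4] Q2=[]
t=13-14: P5@Q0 runs 1, rem=8, I/O yield, promote→Q0. Q0=[P5] Q1=[P1,P2,P3,P4] Q2=[]
t=14-15: P5@Q0 runs 1, rem=7, I/O yield, promote→Q0. Q0=[P5] Q1=[P1,P2,P3,P4] Q2=[]
t=15-16: P5@Q0 runs 1, rem=6, I/O yield, promote→Q0. Q0=[P5] Q1=[P1,P2,P3,P4] Q2=[]
t=16-17: P5@Q0 runs 1, rem=5, I/O yield, promote→Q0. Q0=[P5] Q1=[P1,P2,P3,P4] Q2=[]
t=17-18: P5@Q0 runs 1, rem=4, I/O yield, promote→Q0. Q0=[P5] Q1=[P1,P2,P3,P4] Q2=[]
t=18-19: P5@Q0 runs 1, rem=3, I/O yield, promote→Q0. Q0=[P5] Q1=[P1,P2,P3,P4] Q2=[]
t=19-20: P5@Q0 runs 1, rem=2, I/O yield, promote→Q0. Q0=[P5] Q1=[P1,P2,P3,P4] Q2=[]
t=20-21: P5@Q0 runs 1, rem=1, I/O yield, promote→Q0. Q0=[P5] Q1=[P1,P2,P3,P4] Q2=[]
t=21-22: P5@Q0 runs 1, rem=0, completes. Q0=[] Q1=[P1,P2,P3,P4] Q2=[]
t=22-24: P1@Q1 runs 2, rem=0, completes. Q0=[] Q1=[P2,P3,P4] Q2=[]
t=24-28: P2@Q1 runs 4, rem=3, quantum used, demote→Q2. Q0=[] Q1=[P3,P4] Q2=[P2]
t=28-32: P3@Q1 runs 4, rem=0, completes. Q0=[] Q1=[P4] Q2=[P2]
t=32-33: P4@Q1 runs 1, rem=0, completes. Q0=[] Q1=[] Q2=[P2]
t=33-36: P2@Q2 runs 3, rem=0, completes. Q0=[] Q1=[] Q2=[]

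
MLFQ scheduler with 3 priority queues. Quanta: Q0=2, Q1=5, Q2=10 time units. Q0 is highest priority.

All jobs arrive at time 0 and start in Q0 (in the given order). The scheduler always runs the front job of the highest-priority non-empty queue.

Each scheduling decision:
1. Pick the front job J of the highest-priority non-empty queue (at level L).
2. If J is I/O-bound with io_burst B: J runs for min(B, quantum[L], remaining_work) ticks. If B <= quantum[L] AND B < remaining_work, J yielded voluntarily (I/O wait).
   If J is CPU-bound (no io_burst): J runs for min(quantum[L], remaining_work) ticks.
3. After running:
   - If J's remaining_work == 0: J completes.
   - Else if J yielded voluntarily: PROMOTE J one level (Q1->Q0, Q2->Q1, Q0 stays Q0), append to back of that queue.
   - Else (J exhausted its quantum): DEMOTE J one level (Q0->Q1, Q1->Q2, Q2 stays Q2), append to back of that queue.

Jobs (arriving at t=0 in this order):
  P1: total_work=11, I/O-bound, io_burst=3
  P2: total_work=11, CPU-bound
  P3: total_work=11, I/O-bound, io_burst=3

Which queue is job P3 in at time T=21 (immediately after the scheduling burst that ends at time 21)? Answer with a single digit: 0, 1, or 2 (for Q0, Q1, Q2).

Answer: 1

Derivation:
t=0-2: P1@Q0 runs 2, rem=9, quantum used, demote→Q1. Q0=[P2,P3] Q1=[P1] Q2=[]
t=2-4: P2@Q0 runs 2, rem=9, quantum used, demote→Q1. Q0=[P3] Q1=[P1,P2] Q2=[]
t=4-6: P3@Q0 runs 2, rem=9, quantum used, demote→Q1. Q0=[] Q1=[P1,P2,P3] Q2=[]
t=6-9: P1@Q1 runs 3, rem=6, I/O yield, promote→Q0. Q0=[P1] Q1=[P2,P3] Q2=[]
t=9-11: P1@Q0 runs 2, rem=4, quantum used, demote→Q1. Q0=[] Q1=[P2,P3,P1] Q2=[]
t=11-16: P2@Q1 runs 5, rem=4, quantum used, demote→Q2. Q0=[] Q1=[P3,P1] Q2=[P2]
t=16-19: P3@Q1 runs 3, rem=6, I/O yield, promote→Q0. Q0=[P3] Q1=[P1] Q2=[P2]
t=19-21: P3@Q0 runs 2, rem=4, quantum used, demote→Q1. Q0=[] Q1=[P1,P3] Q2=[P2]
t=21-24: P1@Q1 runs 3, rem=1, I/O yield, promote→Q0. Q0=[P1] Q1=[P3] Q2=[P2]
t=24-25: P1@Q0 runs 1, rem=0, completes. Q0=[] Q1=[P3] Q2=[P2]
t=25-28: P3@Q1 runs 3, rem=1, I/O yield, promote→Q0. Q0=[P3] Q1=[] Q2=[P2]
t=28-29: P3@Q0 runs 1, rem=0, completes. Q0=[] Q1=[] Q2=[P2]
t=29-33: P2@Q2 runs 4, rem=0, completes. Q0=[] Q1=[] Q2=[]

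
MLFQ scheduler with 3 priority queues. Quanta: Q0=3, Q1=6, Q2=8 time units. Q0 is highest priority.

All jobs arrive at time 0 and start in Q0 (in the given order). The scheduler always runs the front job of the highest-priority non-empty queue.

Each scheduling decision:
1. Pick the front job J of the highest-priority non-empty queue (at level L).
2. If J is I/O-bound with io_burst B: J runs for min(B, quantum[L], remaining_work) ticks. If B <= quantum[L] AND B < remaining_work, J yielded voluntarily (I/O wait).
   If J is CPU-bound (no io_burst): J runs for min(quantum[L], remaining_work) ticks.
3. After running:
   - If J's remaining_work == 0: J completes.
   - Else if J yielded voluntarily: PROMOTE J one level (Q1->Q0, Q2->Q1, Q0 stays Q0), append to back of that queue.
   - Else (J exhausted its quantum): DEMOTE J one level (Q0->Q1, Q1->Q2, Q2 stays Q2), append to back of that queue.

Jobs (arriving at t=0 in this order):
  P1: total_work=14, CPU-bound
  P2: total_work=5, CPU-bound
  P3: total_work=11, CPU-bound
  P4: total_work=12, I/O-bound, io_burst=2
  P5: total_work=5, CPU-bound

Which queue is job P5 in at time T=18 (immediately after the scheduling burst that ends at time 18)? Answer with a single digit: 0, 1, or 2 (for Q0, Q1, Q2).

Answer: 1

Derivation:
t=0-3: P1@Q0 runs 3, rem=11, quantum used, demote→Q1. Q0=[P2,P3,P4,P5] Q1=[P1] Q2=[]
t=3-6: P2@Q0 runs 3, rem=2, quantum used, demote→Q1. Q0=[P3,P4,P5] Q1=[P1,P2] Q2=[]
t=6-9: P3@Q0 runs 3, rem=8, quantum used, demote→Q1. Q0=[P4,P5] Q1=[P1,P2,P3] Q2=[]
t=9-11: P4@Q0 runs 2, rem=10, I/O yield, promote→Q0. Q0=[P5,P4] Q1=[P1,P2,P3] Q2=[]
t=11-14: P5@Q0 runs 3, rem=2, quantum used, demote→Q1. Q0=[P4] Q1=[P1,P2,P3,P5] Q2=[]
t=14-16: P4@Q0 runs 2, rem=8, I/O yield, promote→Q0. Q0=[P4] Q1=[P1,P2,P3,P5] Q2=[]
t=16-18: P4@Q0 runs 2, rem=6, I/O yield, promote→Q0. Q0=[P4] Q1=[P1,P2,P3,P5] Q2=[]
t=18-20: P4@Q0 runs 2, rem=4, I/O yield, promote→Q0. Q0=[P4] Q1=[P1,P2,P3,P5] Q2=[]
t=20-22: P4@Q0 runs 2, rem=2, I/O yield, promote→Q0. Q0=[P4] Q1=[P1,P2,P3,P5] Q2=[]
t=22-24: P4@Q0 runs 2, rem=0, completes. Q0=[] Q1=[P1,P2,P3,P5] Q2=[]
t=24-30: P1@Q1 runs 6, rem=5, quantum used, demote→Q2. Q0=[] Q1=[P2,P3,P5] Q2=[P1]
t=30-32: P2@Q1 runs 2, rem=0, completes. Q0=[] Q1=[P3,P5] Q2=[P1]
t=32-38: P3@Q1 runs 6, rem=2, quantum used, demote→Q2. Q0=[] Q1=[P5] Q2=[P1,P3]
t=38-40: P5@Q1 runs 2, rem=0, completes. Q0=[] Q1=[] Q2=[P1,P3]
t=40-45: P1@Q2 runs 5, rem=0, completes. Q0=[] Q1=[] Q2=[P3]
t=45-47: P3@Q2 runs 2, rem=0, completes. Q0=[] Q1=[] Q2=[]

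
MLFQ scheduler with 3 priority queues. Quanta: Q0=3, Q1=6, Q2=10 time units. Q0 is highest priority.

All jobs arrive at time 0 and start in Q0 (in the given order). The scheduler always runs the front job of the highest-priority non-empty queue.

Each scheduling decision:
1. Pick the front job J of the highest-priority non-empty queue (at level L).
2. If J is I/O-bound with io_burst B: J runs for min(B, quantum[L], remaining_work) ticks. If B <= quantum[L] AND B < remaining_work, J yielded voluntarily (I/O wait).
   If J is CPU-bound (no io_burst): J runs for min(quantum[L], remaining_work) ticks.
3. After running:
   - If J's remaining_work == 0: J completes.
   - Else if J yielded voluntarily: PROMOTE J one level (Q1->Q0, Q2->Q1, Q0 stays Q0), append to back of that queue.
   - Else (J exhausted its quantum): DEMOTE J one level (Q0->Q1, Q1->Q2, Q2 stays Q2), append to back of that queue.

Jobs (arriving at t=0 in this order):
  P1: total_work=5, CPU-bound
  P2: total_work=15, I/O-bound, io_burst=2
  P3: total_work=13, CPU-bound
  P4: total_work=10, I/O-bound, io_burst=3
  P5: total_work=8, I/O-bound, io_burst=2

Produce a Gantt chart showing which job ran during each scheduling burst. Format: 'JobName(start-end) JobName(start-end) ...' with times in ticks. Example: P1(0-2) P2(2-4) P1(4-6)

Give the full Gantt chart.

t=0-3: P1@Q0 runs 3, rem=2, quantum used, demote→Q1. Q0=[P2,P3,P4,P5] Q1=[P1] Q2=[]
t=3-5: P2@Q0 runs 2, rem=13, I/O yield, promote→Q0. Q0=[P3,P4,P5,P2] Q1=[P1] Q2=[]
t=5-8: P3@Q0 runs 3, rem=10, quantum used, demote→Q1. Q0=[P4,P5,P2] Q1=[P1,P3] Q2=[]
t=8-11: P4@Q0 runs 3, rem=7, I/O yield, promote→Q0. Q0=[P5,P2,P4] Q1=[P1,P3] Q2=[]
t=11-13: P5@Q0 runs 2, rem=6, I/O yield, promote→Q0. Q0=[P2,P4,P5] Q1=[P1,P3] Q2=[]
t=13-15: P2@Q0 runs 2, rem=11, I/O yield, promote→Q0. Q0=[P4,P5,P2] Q1=[P1,P3] Q2=[]
t=15-18: P4@Q0 runs 3, rem=4, I/O yield, promote→Q0. Q0=[P5,P2,P4] Q1=[P1,P3] Q2=[]
t=18-20: P5@Q0 runs 2, rem=4, I/O yield, promote→Q0. Q0=[P2,P4,P5] Q1=[P1,P3] Q2=[]
t=20-22: P2@Q0 runs 2, rem=9, I/O yield, promote→Q0. Q0=[P4,P5,P2] Q1=[P1,P3] Q2=[]
t=22-25: P4@Q0 runs 3, rem=1, I/O yield, promote→Q0. Q0=[P5,P2,P4] Q1=[P1,P3] Q2=[]
t=25-27: P5@Q0 runs 2, rem=2, I/O yield, promote→Q0. Q0=[P2,P4,P5] Q1=[P1,P3] Q2=[]
t=27-29: P2@Q0 runs 2, rem=7, I/O yield, promote→Q0. Q0=[P4,P5,P2] Q1=[P1,P3] Q2=[]
t=29-30: P4@Q0 runs 1, rem=0, completes. Q0=[P5,P2] Q1=[P1,P3] Q2=[]
t=30-32: P5@Q0 runs 2, rem=0, completes. Q0=[P2] Q1=[P1,P3] Q2=[]
t=32-34: P2@Q0 runs 2, rem=5, I/O yield, promote→Q0. Q0=[P2] Q1=[P1,P3] Q2=[]
t=34-36: P2@Q0 runs 2, rem=3, I/O yield, promote→Q0. Q0=[P2] Q1=[P1,P3] Q2=[]
t=36-38: P2@Q0 runs 2, rem=1, I/O yield, promote→Q0. Q0=[P2] Q1=[P1,P3] Q2=[]
t=38-39: P2@Q0 runs 1, rem=0, completes. Q0=[] Q1=[P1,P3] Q2=[]
t=39-41: P1@Q1 runs 2, rem=0, completes. Q0=[] Q1=[P3] Q2=[]
t=41-47: P3@Q1 runs 6, rem=4, quantum used, demote→Q2. Q0=[] Q1=[] Q2=[P3]
t=47-51: P3@Q2 runs 4, rem=0, completes. Q0=[] Q1=[] Q2=[]

Answer: P1(0-3) P2(3-5) P3(5-8) P4(8-11) P5(11-13) P2(13-15) P4(15-18) P5(18-20) P2(20-22) P4(22-25) P5(25-27) P2(27-29) P4(29-30) P5(30-32) P2(32-34) P2(34-36) P2(36-38) P2(38-39) P1(39-41) P3(41-47) P3(47-51)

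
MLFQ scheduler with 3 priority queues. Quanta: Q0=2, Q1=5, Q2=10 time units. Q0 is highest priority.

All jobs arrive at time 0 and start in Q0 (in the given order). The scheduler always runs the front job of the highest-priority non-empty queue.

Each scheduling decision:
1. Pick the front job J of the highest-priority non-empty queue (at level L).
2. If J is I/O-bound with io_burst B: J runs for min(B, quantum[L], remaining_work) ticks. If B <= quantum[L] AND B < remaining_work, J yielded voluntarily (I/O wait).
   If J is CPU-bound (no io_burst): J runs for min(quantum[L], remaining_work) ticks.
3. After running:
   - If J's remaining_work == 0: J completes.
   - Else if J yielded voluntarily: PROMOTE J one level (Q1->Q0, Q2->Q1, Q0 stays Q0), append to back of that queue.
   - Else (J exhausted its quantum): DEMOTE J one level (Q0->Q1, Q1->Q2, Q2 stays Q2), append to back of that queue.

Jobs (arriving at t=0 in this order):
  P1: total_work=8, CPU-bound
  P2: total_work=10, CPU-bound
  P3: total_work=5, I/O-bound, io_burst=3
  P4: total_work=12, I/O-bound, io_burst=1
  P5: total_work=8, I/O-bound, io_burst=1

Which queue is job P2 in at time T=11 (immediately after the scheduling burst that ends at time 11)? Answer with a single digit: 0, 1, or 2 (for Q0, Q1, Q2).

Answer: 1

Derivation:
t=0-2: P1@Q0 runs 2, rem=6, quantum used, demote→Q1. Q0=[P2,P3,P4,P5] Q1=[P1] Q2=[]
t=2-4: P2@Q0 runs 2, rem=8, quantum used, demote→Q1. Q0=[P3,P4,P5] Q1=[P1,P2] Q2=[]
t=4-6: P3@Q0 runs 2, rem=3, quantum used, demote→Q1. Q0=[P4,P5] Q1=[P1,P2,P3] Q2=[]
t=6-7: P4@Q0 runs 1, rem=11, I/O yield, promote→Q0. Q0=[P5,P4] Q1=[P1,P2,P3] Q2=[]
t=7-8: P5@Q0 runs 1, rem=7, I/O yield, promote→Q0. Q0=[P4,P5] Q1=[P1,P2,P3] Q2=[]
t=8-9: P4@Q0 runs 1, rem=10, I/O yield, promote→Q0. Q0=[P5,P4] Q1=[P1,P2,P3] Q2=[]
t=9-10: P5@Q0 runs 1, rem=6, I/O yield, promote→Q0. Q0=[P4,P5] Q1=[P1,P2,P3] Q2=[]
t=10-11: P4@Q0 runs 1, rem=9, I/O yield, promote→Q0. Q0=[P5,P4] Q1=[P1,P2,P3] Q2=[]
t=11-12: P5@Q0 runs 1, rem=5, I/O yield, promote→Q0. Q0=[P4,P5] Q1=[P1,P2,P3] Q2=[]
t=12-13: P4@Q0 runs 1, rem=8, I/O yield, promote→Q0. Q0=[P5,P4] Q1=[P1,P2,P3] Q2=[]
t=13-14: P5@Q0 runs 1, rem=4, I/O yield, promote→Q0. Q0=[P4,P5] Q1=[P1,P2,P3] Q2=[]
t=14-15: P4@Q0 runs 1, rem=7, I/O yield, promote→Q0. Q0=[P5,P4] Q1=[P1,P2,P3] Q2=[]
t=15-16: P5@Q0 runs 1, rem=3, I/O yield, promote→Q0. Q0=[P4,P5] Q1=[P1,P2,P3] Q2=[]
t=16-17: P4@Q0 runs 1, rem=6, I/O yield, promote→Q0. Q0=[P5,P4] Q1=[P1,P2,P3] Q2=[]
t=17-18: P5@Q0 runs 1, rem=2, I/O yield, promote→Q0. Q0=[P4,P5] Q1=[P1,P2,P3] Q2=[]
t=18-19: P4@Q0 runs 1, rem=5, I/O yield, promote→Q0. Q0=[P5,P4] Q1=[P1,P2,P3] Q2=[]
t=19-20: P5@Q0 runs 1, rem=1, I/O yield, promote→Q0. Q0=[P4,P5] Q1=[P1,P2,P3] Q2=[]
t=20-21: P4@Q0 runs 1, rem=4, I/O yield, promote→Q0. Q0=[P5,P4] Q1=[P1,P2,P3] Q2=[]
t=21-22: P5@Q0 runs 1, rem=0, completes. Q0=[P4] Q1=[P1,P2,P3] Q2=[]
t=22-23: P4@Q0 runs 1, rem=3, I/O yield, promote→Q0. Q0=[P4] Q1=[P1,P2,P3] Q2=[]
t=23-24: P4@Q0 runs 1, rem=2, I/O yield, promote→Q0. Q0=[P4] Q1=[P1,P2,P3] Q2=[]
t=24-25: P4@Q0 runs 1, rem=1, I/O yield, promote→Q0. Q0=[P4] Q1=[P1,P2,P3] Q2=[]
t=25-26: P4@Q0 runs 1, rem=0, completes. Q0=[] Q1=[P1,P2,P3] Q2=[]
t=26-31: P1@Q1 runs 5, rem=1, quantum used, demote→Q2. Q0=[] Q1=[P2,P3] Q2=[P1]
t=31-36: P2@Q1 runs 5, rem=3, quantum used, demote→Q2. Q0=[] Q1=[P3] Q2=[P1,P2]
t=36-39: P3@Q1 runs 3, rem=0, completes. Q0=[] Q1=[] Q2=[P1,P2]
t=39-40: P1@Q2 runs 1, rem=0, completes. Q0=[] Q1=[] Q2=[P2]
t=40-43: P2@Q2 runs 3, rem=0, completes. Q0=[] Q1=[] Q2=[]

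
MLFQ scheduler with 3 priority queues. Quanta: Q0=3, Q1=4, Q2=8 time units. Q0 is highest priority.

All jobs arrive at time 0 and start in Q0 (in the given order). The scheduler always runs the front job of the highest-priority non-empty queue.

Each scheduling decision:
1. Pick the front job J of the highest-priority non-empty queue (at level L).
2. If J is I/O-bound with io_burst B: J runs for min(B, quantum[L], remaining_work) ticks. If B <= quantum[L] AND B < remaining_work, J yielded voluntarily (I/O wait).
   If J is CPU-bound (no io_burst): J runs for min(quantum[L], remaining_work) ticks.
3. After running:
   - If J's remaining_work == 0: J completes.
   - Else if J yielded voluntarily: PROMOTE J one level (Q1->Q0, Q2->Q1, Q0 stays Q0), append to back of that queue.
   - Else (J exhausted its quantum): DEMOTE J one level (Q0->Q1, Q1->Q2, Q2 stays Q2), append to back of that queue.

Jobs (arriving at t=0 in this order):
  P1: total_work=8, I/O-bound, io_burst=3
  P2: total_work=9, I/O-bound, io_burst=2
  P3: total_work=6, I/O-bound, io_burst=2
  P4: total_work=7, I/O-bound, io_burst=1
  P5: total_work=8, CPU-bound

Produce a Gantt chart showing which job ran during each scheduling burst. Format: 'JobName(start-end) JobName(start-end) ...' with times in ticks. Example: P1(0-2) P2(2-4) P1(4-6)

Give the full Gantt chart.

Answer: P1(0-3) P2(3-5) P3(5-7) P4(7-8) P5(8-11) P1(11-14) P2(14-16) P3(16-18) P4(18-19) P1(19-21) P2(21-23) P3(23-25) P4(25-26) P2(26-28) P4(28-29) P2(29-30) P4(30-31) P4(31-32) P4(32-33) P5(33-37) P5(37-38)

Derivation:
t=0-3: P1@Q0 runs 3, rem=5, I/O yield, promote→Q0. Q0=[P2,P3,P4,P5,P1] Q1=[] Q2=[]
t=3-5: P2@Q0 runs 2, rem=7, I/O yield, promote→Q0. Q0=[P3,P4,P5,P1,P2] Q1=[] Q2=[]
t=5-7: P3@Q0 runs 2, rem=4, I/O yield, promote→Q0. Q0=[P4,P5,P1,P2,P3] Q1=[] Q2=[]
t=7-8: P4@Q0 runs 1, rem=6, I/O yield, promote→Q0. Q0=[P5,P1,P2,P3,P4] Q1=[] Q2=[]
t=8-11: P5@Q0 runs 3, rem=5, quantum used, demote→Q1. Q0=[P1,P2,P3,P4] Q1=[P5] Q2=[]
t=11-14: P1@Q0 runs 3, rem=2, I/O yield, promote→Q0. Q0=[P2,P3,P4,P1] Q1=[P5] Q2=[]
t=14-16: P2@Q0 runs 2, rem=5, I/O yield, promote→Q0. Q0=[P3,P4,P1,P2] Q1=[P5] Q2=[]
t=16-18: P3@Q0 runs 2, rem=2, I/O yield, promote→Q0. Q0=[P4,P1,P2,P3] Q1=[P5] Q2=[]
t=18-19: P4@Q0 runs 1, rem=5, I/O yield, promote→Q0. Q0=[P1,P2,P3,P4] Q1=[P5] Q2=[]
t=19-21: P1@Q0 runs 2, rem=0, completes. Q0=[P2,P3,P4] Q1=[P5] Q2=[]
t=21-23: P2@Q0 runs 2, rem=3, I/O yield, promote→Q0. Q0=[P3,P4,P2] Q1=[P5] Q2=[]
t=23-25: P3@Q0 runs 2, rem=0, completes. Q0=[P4,P2] Q1=[P5] Q2=[]
t=25-26: P4@Q0 runs 1, rem=4, I/O yield, promote→Q0. Q0=[P2,P4] Q1=[P5] Q2=[]
t=26-28: P2@Q0 runs 2, rem=1, I/O yield, promote→Q0. Q0=[P4,P2] Q1=[P5] Q2=[]
t=28-29: P4@Q0 runs 1, rem=3, I/O yield, promote→Q0. Q0=[P2,P4] Q1=[P5] Q2=[]
t=29-30: P2@Q0 runs 1, rem=0, completes. Q0=[P4] Q1=[P5] Q2=[]
t=30-31: P4@Q0 runs 1, rem=2, I/O yield, promote→Q0. Q0=[P4] Q1=[P5] Q2=[]
t=31-32: P4@Q0 runs 1, rem=1, I/O yield, promote→Q0. Q0=[P4] Q1=[P5] Q2=[]
t=32-33: P4@Q0 runs 1, rem=0, completes. Q0=[] Q1=[P5] Q2=[]
t=33-37: P5@Q1 runs 4, rem=1, quantum used, demote→Q2. Q0=[] Q1=[] Q2=[P5]
t=37-38: P5@Q2 runs 1, rem=0, completes. Q0=[] Q1=[] Q2=[]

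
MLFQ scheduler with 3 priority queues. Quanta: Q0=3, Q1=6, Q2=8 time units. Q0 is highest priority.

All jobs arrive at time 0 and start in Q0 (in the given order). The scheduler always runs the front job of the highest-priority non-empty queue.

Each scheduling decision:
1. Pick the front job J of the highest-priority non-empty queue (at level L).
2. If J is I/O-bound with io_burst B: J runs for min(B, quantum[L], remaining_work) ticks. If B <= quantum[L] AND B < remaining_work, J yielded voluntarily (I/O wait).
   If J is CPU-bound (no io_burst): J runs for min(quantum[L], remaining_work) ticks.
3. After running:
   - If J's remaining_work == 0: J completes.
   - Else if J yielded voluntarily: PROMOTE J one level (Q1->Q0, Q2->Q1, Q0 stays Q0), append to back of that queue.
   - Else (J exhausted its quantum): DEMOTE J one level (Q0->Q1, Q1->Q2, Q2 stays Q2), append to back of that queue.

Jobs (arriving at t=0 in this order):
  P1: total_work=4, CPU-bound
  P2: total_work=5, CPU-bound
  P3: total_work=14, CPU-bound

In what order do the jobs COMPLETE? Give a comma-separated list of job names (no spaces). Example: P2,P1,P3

t=0-3: P1@Q0 runs 3, rem=1, quantum used, demote→Q1. Q0=[P2,P3] Q1=[P1] Q2=[]
t=3-6: P2@Q0 runs 3, rem=2, quantum used, demote→Q1. Q0=[P3] Q1=[P1,P2] Q2=[]
t=6-9: P3@Q0 runs 3, rem=11, quantum used, demote→Q1. Q0=[] Q1=[P1,P2,P3] Q2=[]
t=9-10: P1@Q1 runs 1, rem=0, completes. Q0=[] Q1=[P2,P3] Q2=[]
t=10-12: P2@Q1 runs 2, rem=0, completes. Q0=[] Q1=[P3] Q2=[]
t=12-18: P3@Q1 runs 6, rem=5, quantum used, demote→Q2. Q0=[] Q1=[] Q2=[P3]
t=18-23: P3@Q2 runs 5, rem=0, completes. Q0=[] Q1=[] Q2=[]

Answer: P1,P2,P3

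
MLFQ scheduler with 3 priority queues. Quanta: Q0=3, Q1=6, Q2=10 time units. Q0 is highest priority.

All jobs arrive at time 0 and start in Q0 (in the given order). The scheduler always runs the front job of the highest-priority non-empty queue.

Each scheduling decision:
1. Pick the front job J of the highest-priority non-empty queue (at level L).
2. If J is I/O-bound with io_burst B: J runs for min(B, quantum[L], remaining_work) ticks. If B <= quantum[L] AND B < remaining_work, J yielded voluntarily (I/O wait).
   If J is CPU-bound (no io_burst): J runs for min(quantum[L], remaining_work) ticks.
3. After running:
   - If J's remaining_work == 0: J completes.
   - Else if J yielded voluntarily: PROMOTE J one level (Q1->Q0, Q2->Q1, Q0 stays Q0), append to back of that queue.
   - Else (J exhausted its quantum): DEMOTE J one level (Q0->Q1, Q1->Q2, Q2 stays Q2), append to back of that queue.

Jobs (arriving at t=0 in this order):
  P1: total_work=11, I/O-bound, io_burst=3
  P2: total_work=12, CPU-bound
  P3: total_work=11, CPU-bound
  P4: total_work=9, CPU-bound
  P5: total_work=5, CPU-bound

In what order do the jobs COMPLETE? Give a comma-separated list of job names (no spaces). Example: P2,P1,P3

t=0-3: P1@Q0 runs 3, rem=8, I/O yield, promote→Q0. Q0=[P2,P3,P4,P5,P1] Q1=[] Q2=[]
t=3-6: P2@Q0 runs 3, rem=9, quantum used, demote→Q1. Q0=[P3,P4,P5,P1] Q1=[P2] Q2=[]
t=6-9: P3@Q0 runs 3, rem=8, quantum used, demote→Q1. Q0=[P4,P5,P1] Q1=[P2,P3] Q2=[]
t=9-12: P4@Q0 runs 3, rem=6, quantum used, demote→Q1. Q0=[P5,P1] Q1=[P2,P3,P4] Q2=[]
t=12-15: P5@Q0 runs 3, rem=2, quantum used, demote→Q1. Q0=[P1] Q1=[P2,P3,P4,P5] Q2=[]
t=15-18: P1@Q0 runs 3, rem=5, I/O yield, promote→Q0. Q0=[P1] Q1=[P2,P3,P4,P5] Q2=[]
t=18-21: P1@Q0 runs 3, rem=2, I/O yield, promote→Q0. Q0=[P1] Q1=[P2,P3,P4,P5] Q2=[]
t=21-23: P1@Q0 runs 2, rem=0, completes. Q0=[] Q1=[P2,P3,P4,P5] Q2=[]
t=23-29: P2@Q1 runs 6, rem=3, quantum used, demote→Q2. Q0=[] Q1=[P3,P4,P5] Q2=[P2]
t=29-35: P3@Q1 runs 6, rem=2, quantum used, demote→Q2. Q0=[] Q1=[P4,P5] Q2=[P2,P3]
t=35-41: P4@Q1 runs 6, rem=0, completes. Q0=[] Q1=[P5] Q2=[P2,P3]
t=41-43: P5@Q1 runs 2, rem=0, completes. Q0=[] Q1=[] Q2=[P2,P3]
t=43-46: P2@Q2 runs 3, rem=0, completes. Q0=[] Q1=[] Q2=[P3]
t=46-48: P3@Q2 runs 2, rem=0, completes. Q0=[] Q1=[] Q2=[]

Answer: P1,P4,P5,P2,P3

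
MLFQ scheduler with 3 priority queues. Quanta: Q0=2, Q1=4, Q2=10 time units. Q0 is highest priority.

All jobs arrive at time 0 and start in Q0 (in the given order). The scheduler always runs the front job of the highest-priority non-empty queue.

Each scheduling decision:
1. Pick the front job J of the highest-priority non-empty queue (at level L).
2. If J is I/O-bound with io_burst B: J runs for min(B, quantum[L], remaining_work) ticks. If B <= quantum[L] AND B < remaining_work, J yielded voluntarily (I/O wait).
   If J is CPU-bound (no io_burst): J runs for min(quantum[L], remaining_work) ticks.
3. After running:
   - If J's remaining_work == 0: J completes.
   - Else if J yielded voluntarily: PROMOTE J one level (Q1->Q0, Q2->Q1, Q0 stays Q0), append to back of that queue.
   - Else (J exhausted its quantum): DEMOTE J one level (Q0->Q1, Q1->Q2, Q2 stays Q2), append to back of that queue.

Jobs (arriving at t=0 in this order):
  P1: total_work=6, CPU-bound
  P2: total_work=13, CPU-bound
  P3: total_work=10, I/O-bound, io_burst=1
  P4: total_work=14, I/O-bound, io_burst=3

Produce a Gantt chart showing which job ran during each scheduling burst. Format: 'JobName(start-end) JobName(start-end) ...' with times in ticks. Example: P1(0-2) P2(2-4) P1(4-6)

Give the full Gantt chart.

Answer: P1(0-2) P2(2-4) P3(4-5) P4(5-7) P3(7-8) P3(8-9) P3(9-10) P3(10-11) P3(11-12) P3(12-13) P3(13-14) P3(14-15) P3(15-16) P1(16-20) P2(20-24) P4(24-27) P4(27-29) P4(29-32) P4(32-34) P4(34-36) P2(36-43)

Derivation:
t=0-2: P1@Q0 runs 2, rem=4, quantum used, demote→Q1. Q0=[P2,P3,P4] Q1=[P1] Q2=[]
t=2-4: P2@Q0 runs 2, rem=11, quantum used, demote→Q1. Q0=[P3,P4] Q1=[P1,P2] Q2=[]
t=4-5: P3@Q0 runs 1, rem=9, I/O yield, promote→Q0. Q0=[P4,P3] Q1=[P1,P2] Q2=[]
t=5-7: P4@Q0 runs 2, rem=12, quantum used, demote→Q1. Q0=[P3] Q1=[P1,P2,P4] Q2=[]
t=7-8: P3@Q0 runs 1, rem=8, I/O yield, promote→Q0. Q0=[P3] Q1=[P1,P2,P4] Q2=[]
t=8-9: P3@Q0 runs 1, rem=7, I/O yield, promote→Q0. Q0=[P3] Q1=[P1,P2,P4] Q2=[]
t=9-10: P3@Q0 runs 1, rem=6, I/O yield, promote→Q0. Q0=[P3] Q1=[P1,P2,P4] Q2=[]
t=10-11: P3@Q0 runs 1, rem=5, I/O yield, promote→Q0. Q0=[P3] Q1=[P1,P2,P4] Q2=[]
t=11-12: P3@Q0 runs 1, rem=4, I/O yield, promote→Q0. Q0=[P3] Q1=[P1,P2,P4] Q2=[]
t=12-13: P3@Q0 runs 1, rem=3, I/O yield, promote→Q0. Q0=[P3] Q1=[P1,P2,P4] Q2=[]
t=13-14: P3@Q0 runs 1, rem=2, I/O yield, promote→Q0. Q0=[P3] Q1=[P1,P2,P4] Q2=[]
t=14-15: P3@Q0 runs 1, rem=1, I/O yield, promote→Q0. Q0=[P3] Q1=[P1,P2,P4] Q2=[]
t=15-16: P3@Q0 runs 1, rem=0, completes. Q0=[] Q1=[P1,P2,P4] Q2=[]
t=16-20: P1@Q1 runs 4, rem=0, completes. Q0=[] Q1=[P2,P4] Q2=[]
t=20-24: P2@Q1 runs 4, rem=7, quantum used, demote→Q2. Q0=[] Q1=[P4] Q2=[P2]
t=24-27: P4@Q1 runs 3, rem=9, I/O yield, promote→Q0. Q0=[P4] Q1=[] Q2=[P2]
t=27-29: P4@Q0 runs 2, rem=7, quantum used, demote→Q1. Q0=[] Q1=[P4] Q2=[P2]
t=29-32: P4@Q1 runs 3, rem=4, I/O yield, promote→Q0. Q0=[P4] Q1=[] Q2=[P2]
t=32-34: P4@Q0 runs 2, rem=2, quantum used, demote→Q1. Q0=[] Q1=[P4] Q2=[P2]
t=34-36: P4@Q1 runs 2, rem=0, completes. Q0=[] Q1=[] Q2=[P2]
t=36-43: P2@Q2 runs 7, rem=0, completes. Q0=[] Q1=[] Q2=[]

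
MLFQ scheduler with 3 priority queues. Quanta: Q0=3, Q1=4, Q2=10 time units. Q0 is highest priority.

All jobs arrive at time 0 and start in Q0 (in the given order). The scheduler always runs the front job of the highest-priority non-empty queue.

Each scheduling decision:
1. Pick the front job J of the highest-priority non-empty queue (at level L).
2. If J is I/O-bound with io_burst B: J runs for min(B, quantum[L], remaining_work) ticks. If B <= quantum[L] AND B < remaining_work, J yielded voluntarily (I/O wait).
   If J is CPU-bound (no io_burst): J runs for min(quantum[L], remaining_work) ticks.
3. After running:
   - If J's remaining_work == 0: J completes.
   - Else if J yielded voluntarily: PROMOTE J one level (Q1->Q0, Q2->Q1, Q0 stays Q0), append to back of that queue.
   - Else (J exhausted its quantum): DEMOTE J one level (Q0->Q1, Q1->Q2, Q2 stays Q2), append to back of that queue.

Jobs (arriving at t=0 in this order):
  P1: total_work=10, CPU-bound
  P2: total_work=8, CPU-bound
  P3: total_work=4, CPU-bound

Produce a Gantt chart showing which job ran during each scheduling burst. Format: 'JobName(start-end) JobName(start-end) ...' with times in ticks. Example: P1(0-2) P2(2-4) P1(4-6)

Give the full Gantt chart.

Answer: P1(0-3) P2(3-6) P3(6-9) P1(9-13) P2(13-17) P3(17-18) P1(18-21) P2(21-22)

Derivation:
t=0-3: P1@Q0 runs 3, rem=7, quantum used, demote→Q1. Q0=[P2,P3] Q1=[P1] Q2=[]
t=3-6: P2@Q0 runs 3, rem=5, quantum used, demote→Q1. Q0=[P3] Q1=[P1,P2] Q2=[]
t=6-9: P3@Q0 runs 3, rem=1, quantum used, demote→Q1. Q0=[] Q1=[P1,P2,P3] Q2=[]
t=9-13: P1@Q1 runs 4, rem=3, quantum used, demote→Q2. Q0=[] Q1=[P2,P3] Q2=[P1]
t=13-17: P2@Q1 runs 4, rem=1, quantum used, demote→Q2. Q0=[] Q1=[P3] Q2=[P1,P2]
t=17-18: P3@Q1 runs 1, rem=0, completes. Q0=[] Q1=[] Q2=[P1,P2]
t=18-21: P1@Q2 runs 3, rem=0, completes. Q0=[] Q1=[] Q2=[P2]
t=21-22: P2@Q2 runs 1, rem=0, completes. Q0=[] Q1=[] Q2=[]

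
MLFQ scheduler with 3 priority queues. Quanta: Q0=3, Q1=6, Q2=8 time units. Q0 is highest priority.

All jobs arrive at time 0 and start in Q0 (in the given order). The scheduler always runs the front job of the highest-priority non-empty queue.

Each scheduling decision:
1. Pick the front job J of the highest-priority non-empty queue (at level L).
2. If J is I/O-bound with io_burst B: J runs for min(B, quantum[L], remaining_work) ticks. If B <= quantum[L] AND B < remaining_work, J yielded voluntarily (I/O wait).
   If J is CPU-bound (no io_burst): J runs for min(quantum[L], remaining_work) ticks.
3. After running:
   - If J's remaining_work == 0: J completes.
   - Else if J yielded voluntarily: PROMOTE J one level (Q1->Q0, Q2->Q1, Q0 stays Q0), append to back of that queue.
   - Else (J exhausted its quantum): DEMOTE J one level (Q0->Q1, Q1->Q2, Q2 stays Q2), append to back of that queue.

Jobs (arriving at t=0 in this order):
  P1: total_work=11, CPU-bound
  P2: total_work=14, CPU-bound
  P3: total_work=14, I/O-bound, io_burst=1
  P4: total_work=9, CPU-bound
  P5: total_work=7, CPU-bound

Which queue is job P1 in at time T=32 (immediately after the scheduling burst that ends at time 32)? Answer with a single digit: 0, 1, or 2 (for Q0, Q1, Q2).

t=0-3: P1@Q0 runs 3, rem=8, quantum used, demote→Q1. Q0=[P2,P3,P4,P5] Q1=[P1] Q2=[]
t=3-6: P2@Q0 runs 3, rem=11, quantum used, demote→Q1. Q0=[P3,P4,P5] Q1=[P1,P2] Q2=[]
t=6-7: P3@Q0 runs 1, rem=13, I/O yield, promote→Q0. Q0=[P4,P5,P3] Q1=[P1,P2] Q2=[]
t=7-10: P4@Q0 runs 3, rem=6, quantum used, demote→Q1. Q0=[P5,P3] Q1=[P1,P2,P4] Q2=[]
t=10-13: P5@Q0 runs 3, rem=4, quantum used, demote→Q1. Q0=[P3] Q1=[P1,P2,P4,P5] Q2=[]
t=13-14: P3@Q0 runs 1, rem=12, I/O yield, promote→Q0. Q0=[P3] Q1=[P1,P2,P4,P5] Q2=[]
t=14-15: P3@Q0 runs 1, rem=11, I/O yield, promote→Q0. Q0=[P3] Q1=[P1,P2,P4,P5] Q2=[]
t=15-16: P3@Q0 runs 1, rem=10, I/O yield, promote→Q0. Q0=[P3] Q1=[P1,P2,P4,P5] Q2=[]
t=16-17: P3@Q0 runs 1, rem=9, I/O yield, promote→Q0. Q0=[P3] Q1=[P1,P2,P4,P5] Q2=[]
t=17-18: P3@Q0 runs 1, rem=8, I/O yield, promote→Q0. Q0=[P3] Q1=[P1,P2,P4,P5] Q2=[]
t=18-19: P3@Q0 runs 1, rem=7, I/O yield, promote→Q0. Q0=[P3] Q1=[P1,P2,P4,P5] Q2=[]
t=19-20: P3@Q0 runs 1, rem=6, I/O yield, promote→Q0. Q0=[P3] Q1=[P1,P2,P4,P5] Q2=[]
t=20-21: P3@Q0 runs 1, rem=5, I/O yield, promote→Q0. Q0=[P3] Q1=[P1,P2,P4,P5] Q2=[]
t=21-22: P3@Q0 runs 1, rem=4, I/O yield, promote→Q0. Q0=[P3] Q1=[P1,P2,P4,P5] Q2=[]
t=22-23: P3@Q0 runs 1, rem=3, I/O yield, promote→Q0. Q0=[P3] Q1=[P1,P2,P4,P5] Q2=[]
t=23-24: P3@Q0 runs 1, rem=2, I/O yield, promote→Q0. Q0=[P3] Q1=[P1,P2,P4,P5] Q2=[]
t=24-25: P3@Q0 runs 1, rem=1, I/O yield, promote→Q0. Q0=[P3] Q1=[P1,P2,P4,P5] Q2=[]
t=25-26: P3@Q0 runs 1, rem=0, completes. Q0=[] Q1=[P1,P2,P4,P5] Q2=[]
t=26-32: P1@Q1 runs 6, rem=2, quantum used, demote→Q2. Q0=[] Q1=[P2,P4,P5] Q2=[P1]
t=32-38: P2@Q1 runs 6, rem=5, quantum used, demote→Q2. Q0=[] Q1=[P4,P5] Q2=[P1,P2]
t=38-44: P4@Q1 runs 6, rem=0, completes. Q0=[] Q1=[P5] Q2=[P1,P2]
t=44-48: P5@Q1 runs 4, rem=0, completes. Q0=[] Q1=[] Q2=[P1,P2]
t=48-50: P1@Q2 runs 2, rem=0, completes. Q0=[] Q1=[] Q2=[P2]
t=50-55: P2@Q2 runs 5, rem=0, completes. Q0=[] Q1=[] Q2=[]

Answer: 2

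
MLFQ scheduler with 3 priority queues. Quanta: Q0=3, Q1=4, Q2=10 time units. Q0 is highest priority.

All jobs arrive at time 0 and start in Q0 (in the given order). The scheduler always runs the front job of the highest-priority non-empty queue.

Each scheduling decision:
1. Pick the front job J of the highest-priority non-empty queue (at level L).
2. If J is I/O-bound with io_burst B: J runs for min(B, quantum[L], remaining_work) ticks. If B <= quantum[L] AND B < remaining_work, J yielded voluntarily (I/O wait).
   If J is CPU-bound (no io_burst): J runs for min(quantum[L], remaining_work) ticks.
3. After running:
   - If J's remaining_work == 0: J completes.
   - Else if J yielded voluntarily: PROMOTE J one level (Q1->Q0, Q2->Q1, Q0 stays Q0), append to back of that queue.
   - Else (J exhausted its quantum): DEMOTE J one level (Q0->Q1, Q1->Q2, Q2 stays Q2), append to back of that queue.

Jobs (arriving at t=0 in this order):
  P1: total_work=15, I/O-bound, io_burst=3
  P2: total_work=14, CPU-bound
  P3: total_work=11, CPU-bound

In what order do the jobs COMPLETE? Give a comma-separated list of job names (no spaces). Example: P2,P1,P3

Answer: P1,P2,P3

Derivation:
t=0-3: P1@Q0 runs 3, rem=12, I/O yield, promote→Q0. Q0=[P2,P3,P1] Q1=[] Q2=[]
t=3-6: P2@Q0 runs 3, rem=11, quantum used, demote→Q1. Q0=[P3,P1] Q1=[P2] Q2=[]
t=6-9: P3@Q0 runs 3, rem=8, quantum used, demote→Q1. Q0=[P1] Q1=[P2,P3] Q2=[]
t=9-12: P1@Q0 runs 3, rem=9, I/O yield, promote→Q0. Q0=[P1] Q1=[P2,P3] Q2=[]
t=12-15: P1@Q0 runs 3, rem=6, I/O yield, promote→Q0. Q0=[P1] Q1=[P2,P3] Q2=[]
t=15-18: P1@Q0 runs 3, rem=3, I/O yield, promote→Q0. Q0=[P1] Q1=[P2,P3] Q2=[]
t=18-21: P1@Q0 runs 3, rem=0, completes. Q0=[] Q1=[P2,P3] Q2=[]
t=21-25: P2@Q1 runs 4, rem=7, quantum used, demote→Q2. Q0=[] Q1=[P3] Q2=[P2]
t=25-29: P3@Q1 runs 4, rem=4, quantum used, demote→Q2. Q0=[] Q1=[] Q2=[P2,P3]
t=29-36: P2@Q2 runs 7, rem=0, completes. Q0=[] Q1=[] Q2=[P3]
t=36-40: P3@Q2 runs 4, rem=0, completes. Q0=[] Q1=[] Q2=[]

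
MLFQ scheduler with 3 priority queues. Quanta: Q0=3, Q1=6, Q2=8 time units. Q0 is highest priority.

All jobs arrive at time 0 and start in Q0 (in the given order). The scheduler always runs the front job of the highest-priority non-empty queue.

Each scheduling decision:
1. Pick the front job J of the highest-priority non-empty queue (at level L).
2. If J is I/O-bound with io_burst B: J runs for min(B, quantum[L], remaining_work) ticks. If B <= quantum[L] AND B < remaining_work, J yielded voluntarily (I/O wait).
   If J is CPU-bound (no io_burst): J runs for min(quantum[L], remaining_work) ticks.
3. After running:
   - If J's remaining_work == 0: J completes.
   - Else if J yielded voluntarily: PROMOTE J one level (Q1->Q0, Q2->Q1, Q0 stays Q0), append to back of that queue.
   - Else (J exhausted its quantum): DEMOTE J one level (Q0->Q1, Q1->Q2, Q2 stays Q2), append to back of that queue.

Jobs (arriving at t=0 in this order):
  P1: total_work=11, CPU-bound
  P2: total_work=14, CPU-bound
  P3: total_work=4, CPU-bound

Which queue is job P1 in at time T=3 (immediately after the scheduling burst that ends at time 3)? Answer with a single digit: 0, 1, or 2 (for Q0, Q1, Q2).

t=0-3: P1@Q0 runs 3, rem=8, quantum used, demote→Q1. Q0=[P2,P3] Q1=[P1] Q2=[]
t=3-6: P2@Q0 runs 3, rem=11, quantum used, demote→Q1. Q0=[P3] Q1=[P1,P2] Q2=[]
t=6-9: P3@Q0 runs 3, rem=1, quantum used, demote→Q1. Q0=[] Q1=[P1,P2,P3] Q2=[]
t=9-15: P1@Q1 runs 6, rem=2, quantum used, demote→Q2. Q0=[] Q1=[P2,P3] Q2=[P1]
t=15-21: P2@Q1 runs 6, rem=5, quantum used, demote→Q2. Q0=[] Q1=[P3] Q2=[P1,P2]
t=21-22: P3@Q1 runs 1, rem=0, completes. Q0=[] Q1=[] Q2=[P1,P2]
t=22-24: P1@Q2 runs 2, rem=0, completes. Q0=[] Q1=[] Q2=[P2]
t=24-29: P2@Q2 runs 5, rem=0, completes. Q0=[] Q1=[] Q2=[]

Answer: 1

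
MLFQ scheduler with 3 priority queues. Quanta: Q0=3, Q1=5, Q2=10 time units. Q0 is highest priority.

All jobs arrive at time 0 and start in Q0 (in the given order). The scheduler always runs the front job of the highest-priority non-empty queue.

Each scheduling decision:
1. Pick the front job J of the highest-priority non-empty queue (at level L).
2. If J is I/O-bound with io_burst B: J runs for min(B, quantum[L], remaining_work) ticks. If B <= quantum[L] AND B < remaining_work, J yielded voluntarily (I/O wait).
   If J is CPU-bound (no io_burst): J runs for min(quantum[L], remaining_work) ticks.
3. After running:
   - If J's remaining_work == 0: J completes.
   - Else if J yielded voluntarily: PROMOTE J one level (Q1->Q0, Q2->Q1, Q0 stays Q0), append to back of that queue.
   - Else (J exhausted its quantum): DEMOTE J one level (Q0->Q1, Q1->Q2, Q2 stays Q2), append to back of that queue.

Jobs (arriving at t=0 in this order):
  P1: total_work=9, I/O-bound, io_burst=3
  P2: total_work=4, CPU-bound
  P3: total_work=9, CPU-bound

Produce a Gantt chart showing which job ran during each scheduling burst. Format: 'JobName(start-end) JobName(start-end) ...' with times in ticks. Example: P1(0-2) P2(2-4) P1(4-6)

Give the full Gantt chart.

t=0-3: P1@Q0 runs 3, rem=6, I/O yield, promote→Q0. Q0=[P2,P3,P1] Q1=[] Q2=[]
t=3-6: P2@Q0 runs 3, rem=1, quantum used, demote→Q1. Q0=[P3,P1] Q1=[P2] Q2=[]
t=6-9: P3@Q0 runs 3, rem=6, quantum used, demote→Q1. Q0=[P1] Q1=[P2,P3] Q2=[]
t=9-12: P1@Q0 runs 3, rem=3, I/O yield, promote→Q0. Q0=[P1] Q1=[P2,P3] Q2=[]
t=12-15: P1@Q0 runs 3, rem=0, completes. Q0=[] Q1=[P2,P3] Q2=[]
t=15-16: P2@Q1 runs 1, rem=0, completes. Q0=[] Q1=[P3] Q2=[]
t=16-21: P3@Q1 runs 5, rem=1, quantum used, demote→Q2. Q0=[] Q1=[] Q2=[P3]
t=21-22: P3@Q2 runs 1, rem=0, completes. Q0=[] Q1=[] Q2=[]

Answer: P1(0-3) P2(3-6) P3(6-9) P1(9-12) P1(12-15) P2(15-16) P3(16-21) P3(21-22)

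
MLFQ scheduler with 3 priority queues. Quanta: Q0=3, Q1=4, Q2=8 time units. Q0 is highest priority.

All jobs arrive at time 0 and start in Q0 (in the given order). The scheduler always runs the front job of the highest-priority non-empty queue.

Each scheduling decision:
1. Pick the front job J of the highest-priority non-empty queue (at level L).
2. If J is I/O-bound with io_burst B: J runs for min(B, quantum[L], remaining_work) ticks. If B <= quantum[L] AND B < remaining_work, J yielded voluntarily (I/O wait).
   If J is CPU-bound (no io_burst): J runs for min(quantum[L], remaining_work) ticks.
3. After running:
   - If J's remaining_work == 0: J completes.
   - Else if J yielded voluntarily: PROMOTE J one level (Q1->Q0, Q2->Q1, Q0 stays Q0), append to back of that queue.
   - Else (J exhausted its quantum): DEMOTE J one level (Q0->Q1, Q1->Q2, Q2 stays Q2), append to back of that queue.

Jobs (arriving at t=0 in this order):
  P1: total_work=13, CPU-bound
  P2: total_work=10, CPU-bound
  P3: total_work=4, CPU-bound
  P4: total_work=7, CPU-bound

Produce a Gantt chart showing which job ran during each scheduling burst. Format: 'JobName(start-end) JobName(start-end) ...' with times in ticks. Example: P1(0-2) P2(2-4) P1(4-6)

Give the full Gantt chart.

Answer: P1(0-3) P2(3-6) P3(6-9) P4(9-12) P1(12-16) P2(16-20) P3(20-21) P4(21-25) P1(25-31) P2(31-34)

Derivation:
t=0-3: P1@Q0 runs 3, rem=10, quantum used, demote→Q1. Q0=[P2,P3,P4] Q1=[P1] Q2=[]
t=3-6: P2@Q0 runs 3, rem=7, quantum used, demote→Q1. Q0=[P3,P4] Q1=[P1,P2] Q2=[]
t=6-9: P3@Q0 runs 3, rem=1, quantum used, demote→Q1. Q0=[P4] Q1=[P1,P2,P3] Q2=[]
t=9-12: P4@Q0 runs 3, rem=4, quantum used, demote→Q1. Q0=[] Q1=[P1,P2,P3,P4] Q2=[]
t=12-16: P1@Q1 runs 4, rem=6, quantum used, demote→Q2. Q0=[] Q1=[P2,P3,P4] Q2=[P1]
t=16-20: P2@Q1 runs 4, rem=3, quantum used, demote→Q2. Q0=[] Q1=[P3,P4] Q2=[P1,P2]
t=20-21: P3@Q1 runs 1, rem=0, completes. Q0=[] Q1=[P4] Q2=[P1,P2]
t=21-25: P4@Q1 runs 4, rem=0, completes. Q0=[] Q1=[] Q2=[P1,P2]
t=25-31: P1@Q2 runs 6, rem=0, completes. Q0=[] Q1=[] Q2=[P2]
t=31-34: P2@Q2 runs 3, rem=0, completes. Q0=[] Q1=[] Q2=[]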